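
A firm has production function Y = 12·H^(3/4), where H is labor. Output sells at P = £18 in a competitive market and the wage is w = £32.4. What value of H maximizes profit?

MP_H = (3/4)·12·H^(-1/4) = 9·H^(-1/4).
Profit maximization for a price taker requires P·MP_H = w: 18·9·H^(-1/4) = 32.4.
So H^(-1/4) = 0.2, which gives H = 625.

H* = 625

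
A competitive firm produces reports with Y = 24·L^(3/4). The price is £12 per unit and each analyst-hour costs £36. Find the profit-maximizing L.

MP_L = (3/4)·24·L^(-1/4) = 18·L^(-1/4).
Profit maximization for a price taker requires P·MP_L = w: 12·18·L^(-1/4) = 36.
So L^(-1/4) = 1/6, which gives L = 1296.

L* = 1296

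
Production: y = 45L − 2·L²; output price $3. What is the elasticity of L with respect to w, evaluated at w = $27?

ε = -0.25

From P·MP_L = w with MP_L = 45 − 4L, labor demand is L(w) = (45 − w/3)/4.
dL/dw = −1/(12) = -1/12.
At w = 27, L = 9, so ε = (dL/dw)·(w/L) = (-1/12)·(27/9) = -0.25.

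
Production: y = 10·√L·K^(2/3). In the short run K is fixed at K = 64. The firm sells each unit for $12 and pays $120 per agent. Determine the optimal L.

With K = 64, MP_L = (1/2)·10·L^(-1/2)·64^(2/3) = 80·L^(-1/2).
Profit maximization for a price taker requires P·MP_L = w: 12·80·L^(-1/2) = 120.
So L^(-1/2) = 0.125, which gives L = 64.

L* = 64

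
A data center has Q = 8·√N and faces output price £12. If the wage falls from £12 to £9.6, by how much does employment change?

From P·MP_N = w with MP_N = 4·N^(-1/2), the labor demand is N(w) = (48/w)^(2).
At w = 12: N = 16. At w = 9.6: N = 25.
ΔN = 25 − 16 = 9.

ΔN = 9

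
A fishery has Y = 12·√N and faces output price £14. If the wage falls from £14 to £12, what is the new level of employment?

From P·MP_N = w with MP_N = 6·N^(-1/2), the labor demand is N(w) = (84/w)^(2).
At w = 14: N = 36. At w = 12: N = 49.

N* = 49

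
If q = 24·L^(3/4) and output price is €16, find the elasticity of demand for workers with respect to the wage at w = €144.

ε = -4

MP_L = (3/4)·24·L^(-1/4), so P·MP_L = w gives 288·L^(-1/4) = w.
Solving, L(w) = (288/w)^(4). This is a constant-elasticity form: L ∝ w^(−4), so ε = −4.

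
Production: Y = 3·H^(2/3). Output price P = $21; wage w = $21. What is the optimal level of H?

MP_H = (2/3)·3·H^(-1/3) = 2·H^(-1/3).
Profit maximization for a price taker requires P·MP_H = w: 21·2·H^(-1/3) = 21.
So H^(-1/3) = 0.5, which gives H = 8.

H* = 8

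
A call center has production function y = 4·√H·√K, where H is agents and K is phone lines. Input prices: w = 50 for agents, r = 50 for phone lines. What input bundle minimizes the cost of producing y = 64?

Cost minimization requires the marginal rate of technical substitution to equal the input-price ratio: MP_H/MP_K = w/r.
Here MP_H/MP_K = (1/2)·(K/H)/(1/2) = (K/H). Setting this equal to 50/50 = 1 gives K = H.
Substituting into y = 64: 4·H^(1/2)·(H)^(1/2) = 64.
Solving, H = 16 and K = 16.

H* = 16, K* = 16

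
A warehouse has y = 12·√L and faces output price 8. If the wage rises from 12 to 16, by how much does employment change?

From P·MP_L = w with MP_L = 6·L^(-1/2), the labor demand is L(w) = (48/w)^(2).
At w = 12: L = 16. At w = 16: L = 9.
ΔL = 9 − 16 = -7.

ΔL = -7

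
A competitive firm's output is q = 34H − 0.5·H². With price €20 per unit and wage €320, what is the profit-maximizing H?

H* = 18

The marginal product of H is MP_H = 34 − H.
A price-taking firm hires until the value of the marginal product equals the wage: P·MP_H = w, so 20·(34 − H) = 320.
Then 34 − H = 16, giving H = 18.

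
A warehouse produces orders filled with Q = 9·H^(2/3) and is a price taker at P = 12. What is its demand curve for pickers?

H(w) = 373248/w³

MP_H = (2/3)·9·H^(-1/3) = 6·H^(-1/3).
Setting P·MP_H = w: 72·H^(-1/3) = w.
Solving for H: H^(-1/3) = w/72, so H = (72/w)^(3).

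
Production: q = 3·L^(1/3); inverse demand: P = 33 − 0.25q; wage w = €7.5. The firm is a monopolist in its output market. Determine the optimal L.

Marginal revenue from the inverse demand is MR = 33 − 0.5q.
The marginal product is MP_L = L^(-2/3).
A monopolist hires until marginal revenue product equals the wage: MR·MP_L = w.
At L, q = 3·L^(1/3). Substituting and solving: (33 − 1.5·L^(1/3))·L^(-2/3) = 7.5 gives L = 8.

L* = 8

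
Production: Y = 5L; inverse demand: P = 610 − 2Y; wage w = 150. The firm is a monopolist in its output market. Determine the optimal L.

Marginal revenue from the inverse demand is MR = 610 − 4Y.
The marginal product is MP_L = 5.
A monopolist hires until marginal revenue product equals the wage: MR·MP_L = w.
(610 − 20L)·5 = 150, so L = 29.

L* = 29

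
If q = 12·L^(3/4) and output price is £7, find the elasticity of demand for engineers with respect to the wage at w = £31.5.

ε = -4

MP_L = (3/4)·12·L^(-1/4), so P·MP_L = w gives 63·L^(-1/4) = w.
Solving, L(w) = (63/w)^(4). This is a constant-elasticity form: L ∝ w^(−4), so ε = −4.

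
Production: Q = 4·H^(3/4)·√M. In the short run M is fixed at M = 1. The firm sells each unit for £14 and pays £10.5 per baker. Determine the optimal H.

H* = 256

With M = 1, MP_H = (3/4)·4·H^(-1/4)·1^(1/2) = 3·H^(-1/4).
Profit maximization for a price taker requires P·MP_H = w: 14·3·H^(-1/4) = 10.5.
So H^(-1/4) = 0.25, which gives H = 256.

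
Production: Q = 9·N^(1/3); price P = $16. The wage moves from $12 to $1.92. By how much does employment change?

ΔN = 117

From P·MP_N = w with MP_N = 3·N^(-2/3), the labor demand is N(w) = (48/w)^(3/2).
At w = 12: N = 8. At w = 1.92: N = 125.
ΔN = 125 − 8 = 117.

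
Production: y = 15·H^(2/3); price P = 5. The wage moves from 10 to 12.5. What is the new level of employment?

From P·MP_H = w with MP_H = 10·H^(-1/3), the labor demand is H(w) = (50/w)^(3).
At w = 10: H = 125. At w = 12.5: H = 64.

H* = 64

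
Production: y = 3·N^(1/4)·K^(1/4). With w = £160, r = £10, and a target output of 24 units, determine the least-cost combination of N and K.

Cost minimization requires the marginal rate of technical substitution to equal the input-price ratio: MP_N/MP_K = w/r.
Here MP_N/MP_K = (1/4)·(K/N)/(1/4) = (K/N). Setting this equal to 160/10 = 16 gives K = 16N.
Substituting into y = 24: 3·N^(1/4)·(16N)^(1/4) = 24.
Solving, N = 16 and K = 256.

N* = 16, K* = 256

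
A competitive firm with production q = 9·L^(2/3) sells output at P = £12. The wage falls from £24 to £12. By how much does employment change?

ΔL = 189

From P·MP_L = w with MP_L = 6·L^(-1/3), the labor demand is L(w) = (72/w)^(3).
At w = 24: L = 27. At w = 12: L = 216.
ΔL = 216 − 27 = 189.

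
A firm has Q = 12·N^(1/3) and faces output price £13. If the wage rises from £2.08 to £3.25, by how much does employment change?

From P·MP_N = w with MP_N = 4·N^(-2/3), the labor demand is N(w) = (52/w)^(3/2).
At w = 2.08: N = 125. At w = 3.25: N = 64.
ΔN = 64 − 125 = -61.

ΔN = -61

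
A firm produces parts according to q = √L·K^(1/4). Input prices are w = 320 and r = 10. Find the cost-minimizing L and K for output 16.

Cost minimization requires the marginal rate of technical substitution to equal the input-price ratio: MP_L/MP_K = w/r.
Here MP_L/MP_K = (1/2)·(K/L)/(1/4) = 2·(K/L). Setting this equal to 320/10 = 32 gives K = 16L.
Substituting into q = 16: L^(1/2)·(16L)^(1/4) = 16.
Solving, L = 16 and K = 256.

L* = 16, K* = 256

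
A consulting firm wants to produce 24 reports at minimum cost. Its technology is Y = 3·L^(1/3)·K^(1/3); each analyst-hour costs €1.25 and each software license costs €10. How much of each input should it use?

Cost minimization requires the marginal rate of technical substitution to equal the input-price ratio: MP_L/MP_K = w/r.
Here MP_L/MP_K = (1/3)·(K/L)/(1/3) = (K/L). Setting this equal to 1.25/10 = 0.125 gives K = 0.125L.
Substituting into Y = 24: 3·L^(1/3)·(0.125L)^(1/3) = 24.
Solving, L = 64 and K = 8.

L* = 64, K* = 8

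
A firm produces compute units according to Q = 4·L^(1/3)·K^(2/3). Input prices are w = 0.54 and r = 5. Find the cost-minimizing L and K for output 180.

L* = 125, K* = 27

Cost minimization requires the marginal rate of technical substitution to equal the input-price ratio: MP_L/MP_K = w/r.
Here MP_L/MP_K = (1/3)·(K/L)/(2/3) = 0.5·(K/L). Setting this equal to 0.54/5 = 0.108 gives K = 0.216L.
Substituting into Q = 180: 4·L^(1/3)·(0.216L)^(2/3) = 180.
Solving, L = 125 and K = 27.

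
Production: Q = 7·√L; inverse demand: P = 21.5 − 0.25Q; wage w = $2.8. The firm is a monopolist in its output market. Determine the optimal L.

Marginal revenue from the inverse demand is MR = 21.5 − 0.5Q.
The marginal product is MP_L = 3.5·L^(-1/2).
A monopolist hires until marginal revenue product equals the wage: MR·MP_L = w.
At L, Q = 7·√L. Substituting and solving: (21.5 − 3.5·√L)·3.5·L^(-1/2) = 2.8 gives L = 25.

L* = 25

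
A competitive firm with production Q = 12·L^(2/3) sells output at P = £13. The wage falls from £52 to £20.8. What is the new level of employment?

L* = 125

From P·MP_L = w with MP_L = 8·L^(-1/3), the labor demand is L(w) = (104/w)^(3).
At w = 52: L = 8. At w = 20.8: L = 125.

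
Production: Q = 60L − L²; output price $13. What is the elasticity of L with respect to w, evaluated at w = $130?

From P·MP_L = w with MP_L = 60 − 2L, labor demand is L(w) = (60 − w/13)/2.
dL/dw = −1/(26) = -1/26.
At w = 130, L = 25, so ε = (dL/dw)·(w/L) = (-1/26)·(130/25) = -0.2.

ε = -0.2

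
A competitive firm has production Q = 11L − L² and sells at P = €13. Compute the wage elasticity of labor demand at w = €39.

From P·MP_L = w with MP_L = 11 − 2L, labor demand is L(w) = (11 − w/13)/2.
dL/dw = −1/(26) = -1/26.
At w = 39, L = 4, so ε = (dL/dw)·(w/L) = (-1/26)·(39/4) = -0.375.

ε = -0.375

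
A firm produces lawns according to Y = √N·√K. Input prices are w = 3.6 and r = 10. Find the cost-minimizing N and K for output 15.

N* = 25, K* = 9

Cost minimization requires the marginal rate of technical substitution to equal the input-price ratio: MP_N/MP_K = w/r.
Here MP_N/MP_K = (1/2)·(K/N)/(1/2) = (K/N). Setting this equal to 3.6/10 = 0.36 gives K = 0.36N.
Substituting into Y = 15: N^(1/2)·(0.36N)^(1/2) = 15.
Solving, N = 25 and K = 9.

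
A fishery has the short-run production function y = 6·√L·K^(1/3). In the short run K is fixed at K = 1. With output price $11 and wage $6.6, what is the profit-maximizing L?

L* = 25

With K = 1, MP_L = (1/2)·6·L^(-1/2)·1^(1/3) = 3·L^(-1/2).
Profit maximization for a price taker requires P·MP_L = w: 11·3·L^(-1/2) = 6.6.
So L^(-1/2) = 0.2, which gives L = 25.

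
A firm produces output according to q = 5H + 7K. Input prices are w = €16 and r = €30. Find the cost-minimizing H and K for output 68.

The inputs are perfect substitutes, so the firm uses whichever has the lower cost per unit of output.
Cost per unit of output via H is w/5 = 3.2; via K it is r/7 = 30/7. H is cheaper.
Producing q = 68 with H alone: H = 13.6, K = 0.

H* = 13.6, K* = 0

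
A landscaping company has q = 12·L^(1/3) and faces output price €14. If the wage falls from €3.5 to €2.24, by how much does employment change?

From P·MP_L = w with MP_L = 4·L^(-2/3), the labor demand is L(w) = (56/w)^(3/2).
At w = 3.5: L = 64. At w = 2.24: L = 125.
ΔL = 125 − 64 = 61.

ΔL = 61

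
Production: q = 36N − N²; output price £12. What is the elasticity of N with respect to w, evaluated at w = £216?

ε = -1

From P·MP_N = w with MP_N = 36 − 2N, labor demand is N(w) = (36 − w/12)/2.
dN/dw = −1/(24) = -1/24.
At w = 216, N = 9, so ε = (dN/dw)·(w/N) = (-1/24)·(216/9) = -1.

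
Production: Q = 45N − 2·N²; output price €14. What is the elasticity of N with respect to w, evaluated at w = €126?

ε = -0.25

From P·MP_N = w with MP_N = 45 − 4N, labor demand is N(w) = (45 − w/14)/4.
dN/dw = −1/(56) = -1/56.
At w = 126, N = 9, so ε = (dN/dw)·(w/N) = (-1/56)·(126/9) = -0.25.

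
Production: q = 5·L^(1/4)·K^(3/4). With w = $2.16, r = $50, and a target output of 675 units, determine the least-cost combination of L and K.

Cost minimization requires the marginal rate of technical substitution to equal the input-price ratio: MP_L/MP_K = w/r.
Here MP_L/MP_K = (1/4)·(K/L)/(3/4) = (1/3)·(K/L). Setting this equal to 2.16/50 = 0.0432 gives K = 0.1296L.
Substituting into q = 675: 5·L^(1/4)·(0.1296L)^(3/4) = 675.
Solving, L = 625 and K = 81.

L* = 625, K* = 81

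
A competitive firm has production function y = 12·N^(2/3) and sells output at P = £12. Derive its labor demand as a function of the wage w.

MP_N = (2/3)·12·N^(-1/3) = 8·N^(-1/3).
Setting P·MP_N = w: 96·N^(-1/3) = w.
Solving for N: N^(-1/3) = w/96, so N = (96/w)^(3).

N(w) = 884736/w³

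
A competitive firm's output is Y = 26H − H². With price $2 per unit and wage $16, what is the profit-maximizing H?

The marginal product of H is MP_H = 26 − 2H.
A price-taking firm hires until the value of the marginal product equals the wage: P·MP_H = w, so 2·(26 − 2H) = 16.
Then 26 − 2H = 8, giving H = 9.

H* = 9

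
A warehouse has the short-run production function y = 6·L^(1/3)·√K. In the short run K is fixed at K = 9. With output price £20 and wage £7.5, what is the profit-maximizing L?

L* = 64

With K = 9, MP_L = (1/3)·6·L^(-2/3)·9^(1/2) = 6·L^(-2/3).
Profit maximization for a price taker requires P·MP_L = w: 20·6·L^(-2/3) = 7.5.
So L^(-2/3) = 0.0625, which gives L = 64.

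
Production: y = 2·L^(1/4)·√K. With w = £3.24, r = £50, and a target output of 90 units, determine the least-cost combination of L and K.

L* = 625, K* = 81

Cost minimization requires the marginal rate of technical substitution to equal the input-price ratio: MP_L/MP_K = w/r.
Here MP_L/MP_K = (1/4)·(K/L)/(1/2) = 0.5·(K/L). Setting this equal to 3.24/50 = 0.0648 gives K = 0.1296L.
Substituting into y = 90: 2·L^(1/4)·(0.1296L)^(1/2) = 90.
Solving, L = 625 and K = 81.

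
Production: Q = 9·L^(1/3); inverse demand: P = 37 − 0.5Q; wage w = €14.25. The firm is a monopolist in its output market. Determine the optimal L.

Marginal revenue from the inverse demand is MR = 37 − Q.
The marginal product is MP_L = 3·L^(-2/3).
A monopolist hires until marginal revenue product equals the wage: MR·MP_L = w.
At L, Q = 9·L^(1/3). Substituting and solving: (37 − 9·L^(1/3))·3·L^(-2/3) = 14.25 gives L = 8.

L* = 8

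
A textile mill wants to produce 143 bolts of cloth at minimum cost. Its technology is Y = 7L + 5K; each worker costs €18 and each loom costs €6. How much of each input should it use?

The inputs are perfect substitutes, so the firm uses whichever has the lower cost per unit of output.
Cost per unit of output via L is w/7 = 18/7; via K it is r/5 = 1.2. K is cheaper.
Producing Y = 143 with K alone: L = 0, K = 28.6.

L* = 0, K* = 28.6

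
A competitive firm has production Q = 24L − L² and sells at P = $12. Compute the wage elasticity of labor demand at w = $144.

ε = -1

From P·MP_L = w with MP_L = 24 − 2L, labor demand is L(w) = (24 − w/12)/2.
dL/dw = −1/(24) = -1/24.
At w = 144, L = 6, so ε = (dL/dw)·(w/L) = (-1/24)·(144/6) = -1.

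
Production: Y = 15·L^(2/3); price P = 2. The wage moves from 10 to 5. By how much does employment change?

From P·MP_L = w with MP_L = 10·L^(-1/3), the labor demand is L(w) = (20/w)^(3).
At w = 10: L = 8. At w = 5: L = 64.
ΔL = 64 − 8 = 56.

ΔL = 56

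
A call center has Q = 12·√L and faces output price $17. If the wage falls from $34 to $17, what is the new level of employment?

L* = 36

From P·MP_L = w with MP_L = 6·L^(-1/2), the labor demand is L(w) = (102/w)^(2).
At w = 34: L = 9. At w = 17: L = 36.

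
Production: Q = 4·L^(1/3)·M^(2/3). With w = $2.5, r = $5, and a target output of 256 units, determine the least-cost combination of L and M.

Cost minimization requires the marginal rate of technical substitution to equal the input-price ratio: MP_L/MP_M = w/r.
Here MP_L/MP_M = (1/3)·(M/L)/(2/3) = 0.5·(M/L). Setting this equal to 2.5/5 = 0.5 gives M = L.
Substituting into Q = 256: 4·L^(1/3)·(L)^(2/3) = 256.
Solving, L = 64 and M = 64.

L* = 64, M* = 64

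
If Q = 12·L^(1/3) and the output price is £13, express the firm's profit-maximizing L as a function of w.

L(w) = (52/w)^(3/2)

MP_L = (1/3)·12·L^(-2/3) = 4·L^(-2/3).
Setting P·MP_L = w: 52·L^(-2/3) = w.
Solving for L: L^(-2/3) = w/52, so L = (52/w)^(3/2).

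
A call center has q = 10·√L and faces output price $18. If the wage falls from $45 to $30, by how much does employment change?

ΔL = 5

From P·MP_L = w with MP_L = 5·L^(-1/2), the labor demand is L(w) = (90/w)^(2).
At w = 45: L = 4. At w = 30: L = 9.
ΔL = 9 − 4 = 5.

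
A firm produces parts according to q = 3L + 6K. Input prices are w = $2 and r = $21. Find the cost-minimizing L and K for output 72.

The inputs are perfect substitutes, so the firm uses whichever has the lower cost per unit of output.
Cost per unit of output via L is w/3 = 2/3; via K it is r/6 = 3.5. L is cheaper.
Producing q = 72 with L alone: L = 24, K = 0.

L* = 24, K* = 0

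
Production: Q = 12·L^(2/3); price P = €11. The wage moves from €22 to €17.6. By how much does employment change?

From P·MP_L = w with MP_L = 8·L^(-1/3), the labor demand is L(w) = (88/w)^(3).
At w = 22: L = 64. At w = 17.6: L = 125.
ΔL = 125 − 64 = 61.

ΔL = 61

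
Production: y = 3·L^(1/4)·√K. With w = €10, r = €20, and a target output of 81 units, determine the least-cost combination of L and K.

L* = 81, K* = 81

Cost minimization requires the marginal rate of technical substitution to equal the input-price ratio: MP_L/MP_K = w/r.
Here MP_L/MP_K = (1/4)·(K/L)/(1/2) = 0.5·(K/L). Setting this equal to 10/20 = 0.5 gives K = L.
Substituting into y = 81: 3·L^(1/4)·(L)^(1/2) = 81.
Solving, L = 81 and K = 81.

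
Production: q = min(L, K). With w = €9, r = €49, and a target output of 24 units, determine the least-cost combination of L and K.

With a fixed-proportions technology, the cost-minimizing bundle uses no slack in either input: L = K = q.
So L = 24 and K = 24.

L* = 24, K* = 24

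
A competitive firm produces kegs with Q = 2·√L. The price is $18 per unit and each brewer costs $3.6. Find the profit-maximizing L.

L* = 25

MP_L = (1/2)·2·L^(-1/2) = L^(-1/2).
Profit maximization for a price taker requires P·MP_L = w: 18·L^(-1/2) = 3.6.
So L^(-1/2) = 0.2, which gives L = 25.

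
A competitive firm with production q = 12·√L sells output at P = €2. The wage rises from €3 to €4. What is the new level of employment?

L* = 9

From P·MP_L = w with MP_L = 6·L^(-1/2), the labor demand is L(w) = (12/w)^(2).
At w = 3: L = 16. At w = 4: L = 9.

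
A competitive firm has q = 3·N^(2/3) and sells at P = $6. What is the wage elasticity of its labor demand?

MP_N = (2/3)·3·N^(-1/3), so P·MP_N = w gives 12·N^(-1/3) = w.
Solving, N(w) = (12/w)^(3). This is a constant-elasticity form: N ∝ w^(−3), so ε = −3.

ε = -3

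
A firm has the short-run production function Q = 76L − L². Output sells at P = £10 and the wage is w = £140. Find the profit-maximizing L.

The marginal product of L is MP_L = 76 − 2L.
A price-taking firm hires until the value of the marginal product equals the wage: P·MP_L = w, so 10·(76 − 2L) = 140.
Then 76 − 2L = 14, giving L = 31.

L* = 31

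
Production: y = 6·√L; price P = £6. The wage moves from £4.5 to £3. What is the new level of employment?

L* = 36

From P·MP_L = w with MP_L = 3·L^(-1/2), the labor demand is L(w) = (18/w)^(2).
At w = 4.5: L = 16. At w = 3: L = 36.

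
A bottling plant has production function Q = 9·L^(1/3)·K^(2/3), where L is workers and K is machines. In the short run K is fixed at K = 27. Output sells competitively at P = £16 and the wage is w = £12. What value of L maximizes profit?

With K = 27, MP_L = (1/3)·9·L^(-2/3)·27^(2/3) = 27·L^(-2/3).
Profit maximization for a price taker requires P·MP_L = w: 16·27·L^(-2/3) = 12.
So L^(-2/3) = 1/36, which gives L = 216.

L* = 216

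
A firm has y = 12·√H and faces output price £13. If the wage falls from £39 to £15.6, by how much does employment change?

From P·MP_H = w with MP_H = 6·H^(-1/2), the labor demand is H(w) = (78/w)^(2).
At w = 39: H = 4. At w = 15.6: H = 25.
ΔH = 25 − 4 = 21.

ΔH = 21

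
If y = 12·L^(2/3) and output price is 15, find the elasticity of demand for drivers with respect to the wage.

ε = -3

MP_L = (2/3)·12·L^(-1/3), so P·MP_L = w gives 120·L^(-1/3) = w.
Solving, L(w) = (120/w)^(3). This is a constant-elasticity form: L ∝ w^(−3), so ε = −3.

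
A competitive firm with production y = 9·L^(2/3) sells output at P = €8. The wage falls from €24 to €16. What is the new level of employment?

From P·MP_L = w with MP_L = 6·L^(-1/3), the labor demand is L(w) = (48/w)^(3).
At w = 24: L = 8. At w = 16: L = 27.

L* = 27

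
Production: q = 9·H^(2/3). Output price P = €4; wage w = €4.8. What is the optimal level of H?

H* = 125

MP_H = (2/3)·9·H^(-1/3) = 6·H^(-1/3).
Profit maximization for a price taker requires P·MP_H = w: 4·6·H^(-1/3) = 4.8.
So H^(-1/3) = 0.2, which gives H = 125.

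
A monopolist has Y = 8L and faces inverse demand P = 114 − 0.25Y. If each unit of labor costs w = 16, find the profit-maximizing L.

Marginal revenue from the inverse demand is MR = 114 − 0.5Y.
The marginal product is MP_L = 8.
A monopolist hires until marginal revenue product equals the wage: MR·MP_L = w.
(114 − 4L)·8 = 16, so L = 28.

L* = 28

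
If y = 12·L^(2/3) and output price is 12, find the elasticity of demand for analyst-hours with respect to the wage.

ε = -3

MP_L = (2/3)·12·L^(-1/3), so P·MP_L = w gives 96·L^(-1/3) = w.
Solving, L(w) = (96/w)^(3). This is a constant-elasticity form: L ∝ w^(−3), so ε = −3.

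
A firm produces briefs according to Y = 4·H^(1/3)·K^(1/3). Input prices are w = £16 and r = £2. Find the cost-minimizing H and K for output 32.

H* = 8, K* = 64

Cost minimization requires the marginal rate of technical substitution to equal the input-price ratio: MP_H/MP_K = w/r.
Here MP_H/MP_K = (1/3)·(K/H)/(1/3) = (K/H). Setting this equal to 16/2 = 8 gives K = 8H.
Substituting into Y = 32: 4·H^(1/3)·(8H)^(1/3) = 32.
Solving, H = 8 and K = 64.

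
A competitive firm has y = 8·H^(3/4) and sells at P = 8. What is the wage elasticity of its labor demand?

MP_H = (3/4)·8·H^(-1/4), so P·MP_H = w gives 48·H^(-1/4) = w.
Solving, H(w) = (48/w)^(4). This is a constant-elasticity form: H ∝ w^(−4), so ε = −4.

ε = -4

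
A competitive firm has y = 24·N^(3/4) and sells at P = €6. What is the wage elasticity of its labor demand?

MP_N = (3/4)·24·N^(-1/4), so P·MP_N = w gives 108·N^(-1/4) = w.
Solving, N(w) = (108/w)^(4). This is a constant-elasticity form: N ∝ w^(−4), so ε = −4.

ε = -4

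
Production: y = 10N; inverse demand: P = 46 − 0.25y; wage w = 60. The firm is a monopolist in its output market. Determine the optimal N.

Marginal revenue from the inverse demand is MR = 46 − 0.5y.
The marginal product is MP_N = 10.
A monopolist hires until marginal revenue product equals the wage: MR·MP_N = w.
(46 − 5N)·10 = 60, so N = 8.

N* = 8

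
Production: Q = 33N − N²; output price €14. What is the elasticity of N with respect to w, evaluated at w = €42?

From P·MP_N = w with MP_N = 33 − 2N, labor demand is N(w) = (33 − w/14)/2.
dN/dw = −1/(28) = -1/28.
At w = 42, N = 15, so ε = (dN/dw)·(w/N) = (-1/28)·(42/15) = -0.1.

ε = -0.1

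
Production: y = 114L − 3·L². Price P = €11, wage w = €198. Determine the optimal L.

L* = 16

The marginal product of L is MP_L = 114 − 6L.
A price-taking firm hires until the value of the marginal product equals the wage: P·MP_L = w, so 11·(114 − 6L) = 198.
Then 114 − 6L = 18, giving L = 16.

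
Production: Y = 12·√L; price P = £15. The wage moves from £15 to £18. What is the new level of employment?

From P·MP_L = w with MP_L = 6·L^(-1/2), the labor demand is L(w) = (90/w)^(2).
At w = 15: L = 36. At w = 18: L = 25.

L* = 25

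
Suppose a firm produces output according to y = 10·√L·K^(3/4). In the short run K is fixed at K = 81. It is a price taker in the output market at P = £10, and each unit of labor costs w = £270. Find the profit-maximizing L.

With K = 81, MP_L = (1/2)·10·L^(-1/2)·81^(3/4) = 135·L^(-1/2).
Profit maximization for a price taker requires P·MP_L = w: 10·135·L^(-1/2) = 270.
So L^(-1/2) = 0.2, which gives L = 25.

L* = 25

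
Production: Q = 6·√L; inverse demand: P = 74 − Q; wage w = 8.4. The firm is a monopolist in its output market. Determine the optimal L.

L* = 25

Marginal revenue from the inverse demand is MR = 74 − 2Q.
The marginal product is MP_L = 3·L^(-1/2).
A monopolist hires until marginal revenue product equals the wage: MR·MP_L = w.
At L, Q = 6·√L. Substituting and solving: (74 − 12·√L)·3·L^(-1/2) = 8.4 gives L = 25.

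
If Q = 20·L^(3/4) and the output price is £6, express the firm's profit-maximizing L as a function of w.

MP_L = (3/4)·20·L^(-1/4) = 15·L^(-1/4).
Setting P·MP_L = w: 90·L^(-1/4) = w.
Solving for L: L^(-1/4) = w/90, so L = (90/w)^(4).

L(w) = (90/w)^(4)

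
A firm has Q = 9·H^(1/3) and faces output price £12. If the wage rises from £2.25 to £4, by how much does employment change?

ΔH = -37

From P·MP_H = w with MP_H = 3·H^(-2/3), the labor demand is H(w) = (36/w)^(3/2).
At w = 2.25: H = 64. At w = 4: H = 27.
ΔH = 27 − 64 = -37.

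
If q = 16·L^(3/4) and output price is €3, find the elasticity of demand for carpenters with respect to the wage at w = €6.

ε = -4

MP_L = (3/4)·16·L^(-1/4), so P·MP_L = w gives 36·L^(-1/4) = w.
Solving, L(w) = (36/w)^(4). This is a constant-elasticity form: L ∝ w^(−4), so ε = −4.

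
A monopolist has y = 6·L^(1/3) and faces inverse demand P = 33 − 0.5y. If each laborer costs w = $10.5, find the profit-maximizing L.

Marginal revenue from the inverse demand is MR = 33 − y.
The marginal product is MP_L = 2·L^(-2/3).
A monopolist hires until marginal revenue product equals the wage: MR·MP_L = w.
At L, y = 6·L^(1/3). Substituting and solving: (33 − 6·L^(1/3))·2·L^(-2/3) = 10.5 gives L = 8.

L* = 8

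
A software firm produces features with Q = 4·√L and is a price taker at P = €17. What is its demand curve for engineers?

MP_L = (1/2)·4·L^(-1/2) = 2·L^(-1/2).
Setting P·MP_L = w: 34·L^(-1/2) = w.
Solving for L: L^(-1/2) = w/34, so L = (34/w)^(2).

L(w) = 1156/w²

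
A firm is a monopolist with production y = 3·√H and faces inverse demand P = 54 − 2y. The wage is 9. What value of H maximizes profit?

Marginal revenue from the inverse demand is MR = 54 − 4y.
The marginal product is MP_H = 1.5·H^(-1/2).
A monopolist hires until marginal revenue product equals the wage: MR·MP_H = w.
At H, y = 3·√H. Substituting and solving: (54 − 12·√H)·1.5·H^(-1/2) = 9 gives H = 9.

H* = 9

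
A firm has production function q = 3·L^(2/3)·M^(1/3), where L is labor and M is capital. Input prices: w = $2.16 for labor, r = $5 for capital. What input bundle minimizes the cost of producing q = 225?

Cost minimization requires the marginal rate of technical substitution to equal the input-price ratio: MP_L/MP_M = w/r.
Here MP_L/MP_M = (2/3)·(M/L)/(1/3) = 2·(M/L). Setting this equal to 2.16/5 = 0.432 gives M = 0.216L.
Substituting into q = 225: 3·L^(2/3)·(0.216L)^(1/3) = 225.
Solving, L = 125 and M = 27.

L* = 125, M* = 27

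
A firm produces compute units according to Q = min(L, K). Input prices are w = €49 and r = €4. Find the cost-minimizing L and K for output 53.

L* = 53, K* = 53

With a fixed-proportions technology, the cost-minimizing bundle uses no slack in either input: L = K = Q.
So L = 53 and K = 53.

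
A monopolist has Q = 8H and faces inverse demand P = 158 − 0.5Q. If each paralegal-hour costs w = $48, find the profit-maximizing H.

H* = 19

Marginal revenue from the inverse demand is MR = 158 − Q.
The marginal product is MP_H = 8.
A monopolist hires until marginal revenue product equals the wage: MR·MP_H = w.
(158 − 8H)·8 = 48, so H = 19.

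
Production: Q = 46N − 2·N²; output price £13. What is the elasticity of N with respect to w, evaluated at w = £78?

ε = -0.15

From P·MP_N = w with MP_N = 46 − 4N, labor demand is N(w) = (46 − w/13)/4.
dN/dw = −1/(52) = -1/52.
At w = 78, N = 10, so ε = (dN/dw)·(w/N) = (-1/52)·(78/10) = -0.15.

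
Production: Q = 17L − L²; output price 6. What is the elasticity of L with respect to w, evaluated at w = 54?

ε = -1.125

From P·MP_L = w with MP_L = 17 − 2L, labor demand is L(w) = (17 − w/6)/2.
dL/dw = −1/(12) = -1/12.
At w = 54, L = 4, so ε = (dL/dw)·(w/L) = (-1/12)·(54/4) = -1.125.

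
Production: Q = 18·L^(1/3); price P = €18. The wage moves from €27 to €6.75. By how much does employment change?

From P·MP_L = w with MP_L = 6·L^(-2/3), the labor demand is L(w) = (108/w)^(3/2).
At w = 27: L = 8. At w = 6.75: L = 64.
ΔL = 64 − 8 = 56.

ΔL = 56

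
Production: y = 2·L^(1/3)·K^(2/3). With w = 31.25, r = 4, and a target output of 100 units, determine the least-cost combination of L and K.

L* = 8, K* = 125

Cost minimization requires the marginal rate of technical substitution to equal the input-price ratio: MP_L/MP_K = w/r.
Here MP_L/MP_K = (1/3)·(K/L)/(2/3) = 0.5·(K/L). Setting this equal to 31.25/4 = 7.8125 gives K = 15.625L.
Substituting into y = 100: 2·L^(1/3)·(15.625L)^(2/3) = 100.
Solving, L = 8 and K = 125.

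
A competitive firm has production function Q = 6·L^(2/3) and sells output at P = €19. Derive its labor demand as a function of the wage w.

MP_L = (2/3)·6·L^(-1/3) = 4·L^(-1/3).
Setting P·MP_L = w: 76·L^(-1/3) = w.
Solving for L: L^(-1/3) = w/76, so L = (76/w)^(3).

L(w) = 438976/w³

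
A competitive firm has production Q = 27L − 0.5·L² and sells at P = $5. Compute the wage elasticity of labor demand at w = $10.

ε = -0.08

From P·MP_L = w with MP_L = 27 − L, labor demand is L(w) = 27 − w/5.
dL/dw = −1/(5) = -0.2.
At w = 10, L = 25, so ε = (dL/dw)·(w/L) = (-0.2)·(10/25) = -0.08.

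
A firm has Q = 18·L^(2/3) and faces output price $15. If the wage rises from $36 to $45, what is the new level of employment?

L* = 64

From P·MP_L = w with MP_L = 12·L^(-1/3), the labor demand is L(w) = (180/w)^(3).
At w = 36: L = 125. At w = 45: L = 64.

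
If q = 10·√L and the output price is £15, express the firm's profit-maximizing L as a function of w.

L(w) = 5625/w²

MP_L = (1/2)·10·L^(-1/2) = 5·L^(-1/2).
Setting P·MP_L = w: 75·L^(-1/2) = w.
Solving for L: L^(-1/2) = w/75, so L = (75/w)^(2).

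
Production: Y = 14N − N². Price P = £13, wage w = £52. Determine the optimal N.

The marginal product of N is MP_N = 14 − 2N.
A price-taking firm hires until the value of the marginal product equals the wage: P·MP_N = w, so 13·(14 − 2N) = 52.
Then 14 − 2N = 4, giving N = 5.

N* = 5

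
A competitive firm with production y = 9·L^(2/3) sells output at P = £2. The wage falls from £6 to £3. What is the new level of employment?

L* = 64

From P·MP_L = w with MP_L = 6·L^(-1/3), the labor demand is L(w) = (12/w)^(3).
At w = 6: L = 8. At w = 3: L = 64.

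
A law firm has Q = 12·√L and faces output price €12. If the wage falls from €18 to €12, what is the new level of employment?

From P·MP_L = w with MP_L = 6·L^(-1/2), the labor demand is L(w) = (72/w)^(2).
At w = 18: L = 16. At w = 12: L = 36.

L* = 36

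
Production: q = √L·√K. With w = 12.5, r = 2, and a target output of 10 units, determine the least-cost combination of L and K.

Cost minimization requires the marginal rate of technical substitution to equal the input-price ratio: MP_L/MP_K = w/r.
Here MP_L/MP_K = (1/2)·(K/L)/(1/2) = (K/L). Setting this equal to 12.5/2 = 6.25 gives K = 6.25L.
Substituting into q = 10: L^(1/2)·(6.25L)^(1/2) = 10.
Solving, L = 4 and K = 25.

L* = 4, K* = 25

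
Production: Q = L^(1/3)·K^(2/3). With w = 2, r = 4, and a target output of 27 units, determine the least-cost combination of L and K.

Cost minimization requires the marginal rate of technical substitution to equal the input-price ratio: MP_L/MP_K = w/r.
Here MP_L/MP_K = (1/3)·(K/L)/(2/3) = 0.5·(K/L). Setting this equal to 2/4 = 0.5 gives K = L.
Substituting into Q = 27: L^(1/3)·(L)^(2/3) = 27.
Solving, L = 27 and K = 27.

L* = 27, K* = 27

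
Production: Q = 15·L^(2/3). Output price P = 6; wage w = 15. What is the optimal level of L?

MP_L = (2/3)·15·L^(-1/3) = 10·L^(-1/3).
Profit maximization for a price taker requires P·MP_L = w: 6·10·L^(-1/3) = 15.
So L^(-1/3) = 0.25, which gives L = 64.

L* = 64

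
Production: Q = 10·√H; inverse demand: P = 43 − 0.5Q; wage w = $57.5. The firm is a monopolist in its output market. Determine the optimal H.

H* = 4

Marginal revenue from the inverse demand is MR = 43 − Q.
The marginal product is MP_H = 5·H^(-1/2).
A monopolist hires until marginal revenue product equals the wage: MR·MP_H = w.
At H, Q = 10·√H. Substituting and solving: (43 − 10·√H)·5·H^(-1/2) = 57.5 gives H = 4.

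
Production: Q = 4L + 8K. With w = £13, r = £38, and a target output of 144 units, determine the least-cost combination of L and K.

The inputs are perfect substitutes, so the firm uses whichever has the lower cost per unit of output.
Cost per unit of output via L is w/4 = 3.25; via K it is r/8 = 4.75. L is cheaper.
Producing Q = 144 with L alone: L = 36, K = 0.

L* = 36, K* = 0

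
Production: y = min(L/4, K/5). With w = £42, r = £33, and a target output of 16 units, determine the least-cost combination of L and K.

With a fixed-proportions technology, the cost-minimizing bundle uses no slack in either input: L/4 = K/5 = y.
So L = 4·16 = 64 and K = 5·16 = 80.

L* = 64, K* = 80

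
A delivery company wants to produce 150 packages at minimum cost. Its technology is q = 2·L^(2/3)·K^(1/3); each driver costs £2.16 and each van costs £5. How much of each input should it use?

Cost minimization requires the marginal rate of technical substitution to equal the input-price ratio: MP_L/MP_K = w/r.
Here MP_L/MP_K = (2/3)·(K/L)/(1/3) = 2·(K/L). Setting this equal to 2.16/5 = 0.432 gives K = 0.216L.
Substituting into q = 150: 2·L^(2/3)·(0.216L)^(1/3) = 150.
Solving, L = 125 and K = 27.

L* = 125, K* = 27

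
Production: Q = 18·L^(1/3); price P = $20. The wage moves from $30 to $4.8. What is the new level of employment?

L* = 125

From P·MP_L = w with MP_L = 6·L^(-2/3), the labor demand is L(w) = (120/w)^(3/2).
At w = 30: L = 8. At w = 4.8: L = 125.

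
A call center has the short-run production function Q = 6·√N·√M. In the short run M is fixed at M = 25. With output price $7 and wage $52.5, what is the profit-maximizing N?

With M = 25, MP_N = (1/2)·6·N^(-1/2)·25^(1/2) = 15·N^(-1/2).
Profit maximization for a price taker requires P·MP_N = w: 7·15·N^(-1/2) = 52.5.
So N^(-1/2) = 0.5, which gives N = 4.

N* = 4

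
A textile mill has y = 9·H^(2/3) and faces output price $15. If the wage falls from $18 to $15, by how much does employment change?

ΔH = 91

From P·MP_H = w with MP_H = 6·H^(-1/3), the labor demand is H(w) = (90/w)^(3).
At w = 18: H = 125. At w = 15: H = 216.
ΔH = 216 − 125 = 91.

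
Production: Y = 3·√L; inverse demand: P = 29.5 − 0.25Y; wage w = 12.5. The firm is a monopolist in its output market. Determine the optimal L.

L* = 9

Marginal revenue from the inverse demand is MR = 29.5 − 0.5Y.
The marginal product is MP_L = 1.5·L^(-1/2).
A monopolist hires until marginal revenue product equals the wage: MR·MP_L = w.
At L, Y = 3·√L. Substituting and solving: (29.5 − 1.5·√L)·1.5·L^(-1/2) = 12.5 gives L = 9.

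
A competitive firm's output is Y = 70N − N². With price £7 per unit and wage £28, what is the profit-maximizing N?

The marginal product of N is MP_N = 70 − 2N.
A price-taking firm hires until the value of the marginal product equals the wage: P·MP_N = w, so 7·(70 − 2N) = 28.
Then 70 − 2N = 4, giving N = 33.

N* = 33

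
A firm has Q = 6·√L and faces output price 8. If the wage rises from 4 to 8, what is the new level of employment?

From P·MP_L = w with MP_L = 3·L^(-1/2), the labor demand is L(w) = (24/w)^(2).
At w = 4: L = 36. At w = 8: L = 9.

L* = 9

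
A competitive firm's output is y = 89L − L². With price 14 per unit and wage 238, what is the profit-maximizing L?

The marginal product of L is MP_L = 89 − 2L.
A price-taking firm hires until the value of the marginal product equals the wage: P·MP_L = w, so 14·(89 − 2L) = 238.
Then 89 − 2L = 17, giving L = 36.

L* = 36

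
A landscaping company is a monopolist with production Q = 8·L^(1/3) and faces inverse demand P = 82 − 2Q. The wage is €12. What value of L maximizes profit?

Marginal revenue from the inverse demand is MR = 82 − 4Q.
The marginal product is MP_L = (8/3)·L^(-2/3).
A monopolist hires until marginal revenue product equals the wage: MR·MP_L = w.
At L, Q = 8·L^(1/3). Substituting and solving: (82 − 32·L^(1/3))·(8/3)·L^(-2/3) = 12 gives L = 8.

L* = 8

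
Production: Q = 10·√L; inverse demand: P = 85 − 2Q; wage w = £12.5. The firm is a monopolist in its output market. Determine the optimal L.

L* = 4

Marginal revenue from the inverse demand is MR = 85 − 4Q.
The marginal product is MP_L = 5·L^(-1/2).
A monopolist hires until marginal revenue product equals the wage: MR·MP_L = w.
At L, Q = 10·√L. Substituting and solving: (85 − 40·√L)·5·L^(-1/2) = 12.5 gives L = 4.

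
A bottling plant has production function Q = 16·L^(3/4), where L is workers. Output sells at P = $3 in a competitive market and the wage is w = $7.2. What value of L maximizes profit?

L* = 625

MP_L = (3/4)·16·L^(-1/4) = 12·L^(-1/4).
Profit maximization for a price taker requires P·MP_L = w: 3·12·L^(-1/4) = 7.2.
So L^(-1/4) = 0.2, which gives L = 625.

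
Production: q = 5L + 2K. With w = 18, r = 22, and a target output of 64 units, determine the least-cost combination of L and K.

L* = 12.8, K* = 0

The inputs are perfect substitutes, so the firm uses whichever has the lower cost per unit of output.
Cost per unit of output via L is w/5 = 3.6; via K it is r/2 = 11. L is cheaper.
Producing q = 64 with L alone: L = 12.8, K = 0.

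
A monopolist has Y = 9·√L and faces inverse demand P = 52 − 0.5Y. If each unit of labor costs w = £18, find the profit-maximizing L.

L* = 16

Marginal revenue from the inverse demand is MR = 52 − Y.
The marginal product is MP_L = 4.5·L^(-1/2).
A monopolist hires until marginal revenue product equals the wage: MR·MP_L = w.
At L, Y = 9·√L. Substituting and solving: (52 − 9·√L)·4.5·L^(-1/2) = 18 gives L = 16.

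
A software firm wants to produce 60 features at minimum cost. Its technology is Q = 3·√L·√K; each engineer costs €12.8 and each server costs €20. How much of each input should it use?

L* = 25, K* = 16

Cost minimization requires the marginal rate of technical substitution to equal the input-price ratio: MP_L/MP_K = w/r.
Here MP_L/MP_K = (1/2)·(K/L)/(1/2) = (K/L). Setting this equal to 12.8/20 = 0.64 gives K = 0.64L.
Substituting into Q = 60: 3·L^(1/2)·(0.64L)^(1/2) = 60.
Solving, L = 25 and K = 16.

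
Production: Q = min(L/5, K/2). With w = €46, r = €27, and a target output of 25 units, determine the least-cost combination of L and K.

L* = 125, K* = 50

With a fixed-proportions technology, the cost-minimizing bundle uses no slack in either input: L/5 = K/2 = Q.
So L = 5·25 = 125 and K = 2·25 = 50.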